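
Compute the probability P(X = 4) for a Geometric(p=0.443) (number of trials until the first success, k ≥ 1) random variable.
0.076554

We have X ~ Geometric(p=0.443) (number of trials until the first success, k ≥ 1).

For a Geometric distribution, the PMF gives us the probability of each outcome.

Using the PMF formula:
P(X = 4) = 0.076554

Rounded to 4 decimal places: 0.0766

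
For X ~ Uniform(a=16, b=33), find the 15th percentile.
18.5500

We have X ~ Uniform(a=16, b=33).

We want to find x such that P(X ≤ x) = 0.15.

This is the 15th percentile, which means 15% of values fall below this point.

Using the inverse CDF (quantile function):
x = F⁻¹(0.15) = 18.5500

Verification: P(X ≤ 18.5500) = 0.15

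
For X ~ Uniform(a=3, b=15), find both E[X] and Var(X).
E[X] = 9.0000, Var(X) = 12.0000

We have X ~ Uniform(a=3, b=15).

For a Uniform distribution with a=3, b=15:

Expected value:
E[X] = 9.0000

Variance:
Var(X) = 12.0000

Standard deviation:
σ = √Var(X) = 3.4641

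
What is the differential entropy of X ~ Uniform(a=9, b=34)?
3.2189 nats

We have X ~ Uniform(a=9, b=34).

The differential entropy measures the uncertainty or information content of the distribution.

For a Uniform distribution with a=9, b=34:
h(X) = 3.2189 nats

(In bits, this would be 4.6439 bits.)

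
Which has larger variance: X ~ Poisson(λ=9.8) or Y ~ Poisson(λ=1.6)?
X has larger variance (9.8000 > 1.6000)

Compute the variance for each distribution:

X ~ Poisson(λ=9.8):
Var(X) = 9.8000

Y ~ Poisson(λ=1.6):
Var(Y) = 1.6000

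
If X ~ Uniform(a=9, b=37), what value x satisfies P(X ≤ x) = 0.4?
20.2000

We have X ~ Uniform(a=9, b=37).

We want to find x such that P(X ≤ x) = 0.4.

This is the 40th percentile, which means 40% of values fall below this point.

Using the inverse CDF (quantile function):
x = F⁻¹(0.4) = 20.2000

Verification: P(X ≤ 20.2000) = 0.4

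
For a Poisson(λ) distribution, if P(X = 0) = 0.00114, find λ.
λ = 6.7767

For a Poisson(λ) distribution, the PMF at 0 is:
P(X = 0) = λ^0 e^(-λ) / 0! = e^(-λ)

Given P(X = 0) = 0.00114:
e^(-λ) = 0.00114
-λ = ln(0.00114)
λ = -ln(0.00114) = 6.7767

Verification: e^(-6.7767) = 0.00114 ✓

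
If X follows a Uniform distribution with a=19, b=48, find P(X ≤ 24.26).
0.181379

We have X ~ Uniform(a=19, b=48).

The CDF gives us P(X ≤ k).

Using the CDF:
P(X ≤ 24.26) = 0.181379

This means there's approximately a 18.1% chance that X is at most 24.26.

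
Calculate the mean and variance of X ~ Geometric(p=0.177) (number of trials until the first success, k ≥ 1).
E[X] = 5.6497, Var(X) = 26.2696

We have X ~ Geometric(p=0.177) (number of trials until the first success, k ≥ 1).

For a Geometric distribution with p=0.177 (number of trials until the first success, k ≥ 1):

Expected value:
E[X] = 5.6497

Variance:
Var(X) = 26.2696

Standard deviation:
σ = √Var(X) = 5.1254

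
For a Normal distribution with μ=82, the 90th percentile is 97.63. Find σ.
σ = 12.1962

For X ~ Normal(μ, σ), the p-th percentile satisfies x = μ + z_p × σ,
where z_p = Φ⁻¹(p) is the standard normal quantile.

Step 1: z_{0.9} = Φ⁻¹(0.9) = 1.2816

Step 2: Solve for σ:
97.63 = 82 + 1.2816 × σ
σ = (97.63 - 82) / 1.2816
σ = 15.63 / 1.2816
σ = 12.1962

Verification: μ + z × σ = 82 + 1.2816 × 12.1962 = 97.63 ✓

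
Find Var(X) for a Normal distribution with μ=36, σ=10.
100.0000

We have X ~ Normal(μ=36, σ=10).

For a Normal distribution with μ=36, σ=10:
Var(X) = 100.0000

The variance measures the spread of the distribution around the mean.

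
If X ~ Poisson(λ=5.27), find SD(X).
2.2956

We have X ~ Poisson(λ=5.27).

For a Poisson distribution with λ=5.27:
σ = √Var(X) = 2.2956

The standard deviation is the square root of the variance.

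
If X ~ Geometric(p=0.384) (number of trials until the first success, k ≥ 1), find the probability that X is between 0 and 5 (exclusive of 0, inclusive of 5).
0.911304

We have X ~ Geometric(p=0.384) (number of trials until the first success, k ≥ 1).

To find P(0 < X ≤ 5), we use:
P(0 < X ≤ 5) = P(X ≤ 5) - P(X ≤ 0)
                 = F(5) - F(0)
                 = 0.911304 - 0.000000
                 = 0.911304

So there's approximately a 91.1% chance that X falls in this range.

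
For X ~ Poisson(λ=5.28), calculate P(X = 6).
0.153248

We have X ~ Poisson(λ=5.28).

For a Poisson distribution, the PMF gives us the probability of each outcome.

Using the PMF formula:
P(X = 6) = 0.153248

Rounded to 4 decimal places: 0.1532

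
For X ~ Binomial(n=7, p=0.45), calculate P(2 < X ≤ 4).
0.530632

We have X ~ Binomial(n=7, p=0.45).

To find P(2 < X ≤ 4), we use:
P(2 < X ≤ 4) = P(X ≤ 4) - P(X ≤ 2)
                 = F(4) - F(2)
                 = 0.847072 - 0.316440
                 = 0.530632

So there's approximately a 53.1% chance that X falls in this range.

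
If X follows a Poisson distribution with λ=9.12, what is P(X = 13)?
0.053075

We have X ~ Poisson(λ=9.12).

For a Poisson distribution, the PMF gives us the probability of each outcome.

Using the PMF formula:
P(X = 13) = 0.053075

Rounded to 4 decimal places: 0.0531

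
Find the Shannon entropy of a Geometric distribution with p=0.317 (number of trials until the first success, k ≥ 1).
1.9703 nats

We have X ~ Geometric(p=0.317) (number of trials until the first success, k ≥ 1).

The Shannon entropy measures the uncertainty or information content of the distribution.

For a Geometric distribution with p=0.317 (number of trials until the first success, k ≥ 1):
H(X) = 1.9703 nats

(In bits, this would be 2.8426 bits.)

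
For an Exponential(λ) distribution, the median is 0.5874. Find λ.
λ = 1.1800

For X ~ Exponential(λ), the CDF is F(x) = 1 - e^(-λx).
The median m satisfies F(m) = 0.5:
1 - e^(-λm) = 0.5
e^(-λm) = 0.5
λm = ln(2)
m = ln(2) / λ

Given m = 0.5874:
λ = ln(2) / 0.5874 = 0.693147 / 0.5874 = 1.1800

Verification: ln(2) / 1.1800 = 0.5874 ✓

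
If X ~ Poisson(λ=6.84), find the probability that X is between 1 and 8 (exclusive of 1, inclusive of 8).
0.741311

We have X ~ Poisson(λ=6.84).

To find P(1 < X ≤ 8), we use:
P(1 < X ≤ 8) = P(X ≤ 8) - P(X ≤ 1)
                 = F(8) - F(1)
                 = 0.749701 - 0.008390
                 = 0.741311

So there's approximately a 74.1% chance that X falls in this range.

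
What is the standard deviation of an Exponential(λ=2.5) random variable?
0.4000

We have X ~ Exponential(λ=2.5).

For an Exponential distribution with λ=2.5:
σ = √Var(X) = 0.4000

The standard deviation is the square root of the variance.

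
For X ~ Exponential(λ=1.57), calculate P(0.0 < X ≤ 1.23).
0.855011

We have X ~ Exponential(λ=1.57).

To find P(0.0 < X ≤ 1.23), we use:
P(0.0 < X ≤ 1.23) = P(X ≤ 1.23) - P(X ≤ 0.0)
                 = F(1.23) - F(0.0)
                 = 0.855011 - 0.000000
                 = 0.855011

So there's approximately a 85.5% chance that X falls in this range.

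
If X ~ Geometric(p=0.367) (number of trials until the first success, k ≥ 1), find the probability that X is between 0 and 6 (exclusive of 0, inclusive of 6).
0.935669

We have X ~ Geometric(p=0.367) (number of trials until the first success, k ≥ 1).

To find P(0 < X ≤ 6), we use:
P(0 < X ≤ 6) = P(X ≤ 6) - P(X ≤ 0)
                 = F(6) - F(0)
                 = 0.935669 - 0.000000
                 = 0.935669

So there's approximately a 93.6% chance that X falls in this range.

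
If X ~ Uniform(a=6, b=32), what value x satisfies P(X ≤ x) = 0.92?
29.9200

We have X ~ Uniform(a=6, b=32).

We want to find x such that P(X ≤ x) = 0.92.

This is the 92nd percentile, which means 92% of values fall below this point.

Using the inverse CDF (quantile function):
x = F⁻¹(0.92) = 29.9200

Verification: P(X ≤ 29.9200) = 0.92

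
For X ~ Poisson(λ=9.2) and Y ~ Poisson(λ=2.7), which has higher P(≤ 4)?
Y has higher probability (P(Y ≤ 4) = 0.8629 > P(X ≤ 4) = 0.0486)

Compute P(≤ 4) for each distribution:

X ~ Poisson(λ=9.2):
P(X ≤ 4) = 0.0486

Y ~ Poisson(λ=2.7):
P(Y ≤ 4) = 0.8629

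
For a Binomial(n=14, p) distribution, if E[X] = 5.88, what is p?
p = 0.42

For a Binomial(n, p) distribution:
E[X] = n × p

Given n = 14 and E[X] = 5.88:
5.88 = 14 × p
p = 5.88 / 14 = 0.42

Verification: Binomial(14, 0.42) has E[X] = 5.88 ✓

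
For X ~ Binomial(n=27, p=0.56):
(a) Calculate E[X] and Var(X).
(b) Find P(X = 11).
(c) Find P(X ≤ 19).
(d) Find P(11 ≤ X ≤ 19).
(a) E[X] = 15.1200, Var(X) = 6.6528
(b) P(X = 11) = 0.043704
(c) P(X ≤ 19) = 0.957685
(d) P(11 ≤ X ≤ 19) = 0.920649

We have X ~ Binomial(n=27, p=0.56).

(a) Moments:
E[X] = 15.1200
Var(X) = 6.6528
σ = √Var(X) = 2.5793

(b) Point probability using PMF:
P(X = 11) = 0.043704

(c) Cumulative probability using CDF:
P(X ≤ 19) = F(19) = 0.957685

(d) Range probability:
P(11 ≤ X ≤ 19) = P(X ≤ 19) - P(X ≤ 10)
                   = F(19) - F(10)
                   = 0.957685 - 0.037035
                   = 0.920649

This means approximately 92.1% of outcomes fall in the interval [11, 19].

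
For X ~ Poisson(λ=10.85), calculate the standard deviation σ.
3.2939

We have X ~ Poisson(λ=10.85).

For a Poisson distribution with λ=10.85:
σ = √Var(X) = 3.2939

The standard deviation is the square root of the variance.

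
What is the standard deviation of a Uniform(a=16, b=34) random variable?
5.1962

We have X ~ Uniform(a=16, b=34).

For a Uniform distribution with a=16, b=34:
σ = √Var(X) = 5.1962

The standard deviation is the square root of the variance.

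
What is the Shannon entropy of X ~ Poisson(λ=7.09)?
2.3854 nats

We have X ~ Poisson(λ=7.09).

The Shannon entropy measures the uncertainty or information content of the distribution.

For a Poisson distribution with λ=7.09:
H(X) = 2.3854 nats

(In bits, this would be 3.4415 bits.)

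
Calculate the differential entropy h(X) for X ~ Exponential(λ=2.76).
-0.0152 nats

We have X ~ Exponential(λ=2.76).

The differential entropy measures the uncertainty or information content of the distribution.

For an Exponential distribution with λ=2.76:
h(X) = -0.0152 nats

(In bits, this would be -0.0220 bits.)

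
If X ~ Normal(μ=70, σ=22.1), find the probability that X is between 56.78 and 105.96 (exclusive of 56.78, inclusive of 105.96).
0.673291

We have X ~ Normal(μ=70, σ=22.1).

To find P(56.78 < X ≤ 105.96), we use:
P(56.78 < X ≤ 105.96) = P(X ≤ 105.96) - P(X ≤ 56.78)
                 = F(105.96) - F(56.78)
                 = 0.948147 - 0.274857
                 = 0.673291

So there's approximately a 67.3% chance that X falls in this range.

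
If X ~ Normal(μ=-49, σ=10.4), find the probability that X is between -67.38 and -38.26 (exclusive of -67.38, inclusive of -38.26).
0.810538

We have X ~ Normal(μ=-49, σ=10.4).

To find P(-67.38 < X ≤ -38.26), we use:
P(-67.38 < X ≤ -38.26) = P(X ≤ -38.26) - P(X ≤ -67.38)
                 = F(-38.26) - F(-67.38)
                 = 0.849126 - 0.038588
                 = 0.810538

So there's approximately a 81.1% chance that X falls in this range.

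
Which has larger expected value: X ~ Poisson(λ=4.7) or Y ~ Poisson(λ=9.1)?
Y has larger mean (9.1000 > 4.7000)

Compute the expected value for each distribution:

X ~ Poisson(λ=4.7):
E[X] = 4.7000

Y ~ Poisson(λ=9.1):
E[Y] = 9.1000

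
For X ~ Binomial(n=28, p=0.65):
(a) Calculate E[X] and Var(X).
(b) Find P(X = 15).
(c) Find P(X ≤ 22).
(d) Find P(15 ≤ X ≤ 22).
(a) E[X] = 18.2000, Var(X) = 6.3700
(b) P(X = 15) = 0.069174
(c) P(X ≤ 22) = 0.960687
(d) P(15 ≤ X ≤ 22) = 0.887110

We have X ~ Binomial(n=28, p=0.65).

(a) Moments:
E[X] = 18.2000
Var(X) = 6.3700
σ = √Var(X) = 2.5239

(b) Point probability using PMF:
P(X = 15) = 0.069174

(c) Cumulative probability using CDF:
P(X ≤ 22) = F(22) = 0.960687

(d) Range probability:
P(15 ≤ X ≤ 22) = P(X ≤ 22) - P(X ≤ 14)
                   = F(22) - F(14)
                   = 0.960687 - 0.073577
                   = 0.887110

This means approximately 88.7% of outcomes fall in the interval [15, 22].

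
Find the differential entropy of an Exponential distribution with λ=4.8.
-0.5686 nats

We have X ~ Exponential(λ=4.8).

The differential entropy measures the uncertainty or information content of the distribution.

For an Exponential distribution with λ=4.8:
h(X) = -0.5686 nats

(In bits, this would be -0.8203 bits.)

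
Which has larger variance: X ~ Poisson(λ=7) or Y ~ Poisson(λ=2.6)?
X has larger variance (7.0000 > 2.6000)

Compute the variance for each distribution:

X ~ Poisson(λ=7):
Var(X) = 7.0000

Y ~ Poisson(λ=2.6):
Var(Y) = 2.6000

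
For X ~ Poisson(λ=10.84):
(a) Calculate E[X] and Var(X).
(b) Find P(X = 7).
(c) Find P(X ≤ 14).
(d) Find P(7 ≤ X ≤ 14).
(a) E[X] = 10.8400, Var(X) = 10.8400
(b) P(X = 7) = 0.068395
(c) P(X ≤ 14) = 0.865429
(d) P(7 ≤ X ≤ 14) = 0.779996

We have X ~ Poisson(λ=10.84).

(a) Moments:
E[X] = 10.8400
Var(X) = 10.8400
σ = √Var(X) = 3.2924

(b) Point probability using PMF:
P(X = 7) = 0.068395

(c) Cumulative probability using CDF:
P(X ≤ 14) = F(14) = 0.865429

(d) Range probability:
P(7 ≤ X ≤ 14) = P(X ≤ 14) - P(X ≤ 6)
                   = F(14) - F(6)
                   = 0.865429 - 0.085433
                   = 0.779996

This means approximately 78.0% of outcomes fall in the interval [7, 14].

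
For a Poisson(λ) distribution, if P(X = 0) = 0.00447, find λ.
λ = 5.4104

For a Poisson(λ) distribution, the PMF at 0 is:
P(X = 0) = λ^0 e^(-λ) / 0! = e^(-λ)

Given P(X = 0) = 0.00447:
e^(-λ) = 0.00447
-λ = ln(0.00447)
λ = -ln(0.00447) = 5.4104

Verification: e^(-5.4104) = 0.00447 ✓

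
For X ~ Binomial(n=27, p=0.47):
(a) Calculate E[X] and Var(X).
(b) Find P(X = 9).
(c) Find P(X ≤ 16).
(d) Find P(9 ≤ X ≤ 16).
(a) E[X] = 12.6900, Var(X) = 6.7257
(b) P(X = 9) = 0.057112
(c) P(X ≤ 16) = 0.929186
(d) P(9 ≤ X ≤ 16) = 0.877682

We have X ~ Binomial(n=27, p=0.47).

(a) Moments:
E[X] = 12.6900
Var(X) = 6.7257
σ = √Var(X) = 2.5934

(b) Point probability using PMF:
P(X = 9) = 0.057112

(c) Cumulative probability using CDF:
P(X ≤ 16) = F(16) = 0.929186

(d) Range probability:
P(9 ≤ X ≤ 16) = P(X ≤ 16) - P(X ≤ 8)
                   = F(16) - F(8)
                   = 0.929186 - 0.051504
                   = 0.877682

This means approximately 87.8% of outcomes fall in the interval [9, 16].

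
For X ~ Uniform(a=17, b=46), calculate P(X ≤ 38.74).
0.749655

We have X ~ Uniform(a=17, b=46).

The CDF gives us P(X ≤ k).

Using the CDF:
P(X ≤ 38.74) = 0.749655

This means there's approximately a 75.0% chance that X is at most 38.74.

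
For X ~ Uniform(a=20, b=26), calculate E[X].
23.0000

We have X ~ Uniform(a=20, b=26).

For a Uniform distribution with a=20, b=26:
E[X] = 23.0000

This is the expected (average) value of X.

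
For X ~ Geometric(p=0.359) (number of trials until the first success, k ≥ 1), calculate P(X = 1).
0.359000

We have X ~ Geometric(p=0.359) (number of trials until the first success, k ≥ 1).

For a Geometric distribution, the PMF gives us the probability of each outcome.

Using the PMF formula:
P(X = 1) = 0.359000

Rounded to 4 decimal places: 0.3590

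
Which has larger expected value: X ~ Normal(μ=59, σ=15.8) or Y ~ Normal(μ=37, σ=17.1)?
X has larger mean (59.0000 > 37.0000)

Compute the expected value for each distribution:

X ~ Normal(μ=59, σ=15.8):
E[X] = 59.0000

Y ~ Normal(μ=37, σ=17.1):
E[Y] = 37.0000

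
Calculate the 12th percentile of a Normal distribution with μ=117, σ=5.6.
110.4201

We have X ~ Normal(μ=117, σ=5.6).

We want to find x such that P(X ≤ x) = 0.12.

This is the 12th percentile, which means 12% of values fall below this point.

Using the inverse CDF (quantile function):
x = F⁻¹(0.12) = 110.4201

Verification: P(X ≤ 110.4201) = 0.12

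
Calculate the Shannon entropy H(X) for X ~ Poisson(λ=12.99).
2.6943 nats

We have X ~ Poisson(λ=12.99).

The Shannon entropy measures the uncertainty or information content of the distribution.

For a Poisson distribution with λ=12.99:
H(X) = 2.6943 nats

(In bits, this would be 3.8871 bits.)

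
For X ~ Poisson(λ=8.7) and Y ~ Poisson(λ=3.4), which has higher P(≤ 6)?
Y has higher probability (P(Y ≤ 6) = 0.9421 > P(X ≤ 6) = 0.2355)

Compute P(≤ 6) for each distribution:

X ~ Poisson(λ=8.7):
P(X ≤ 6) = 0.2355

Y ~ Poisson(λ=3.4):
P(Y ≤ 6) = 0.9421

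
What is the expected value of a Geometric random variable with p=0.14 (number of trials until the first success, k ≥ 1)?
7.1429

We have X ~ Geometric(p=0.14) (number of trials until the first success, k ≥ 1).

For a Geometric distribution with p=0.14 (number of trials until the first success, k ≥ 1):
E[X] = 7.1429

This is the expected (average) value of X.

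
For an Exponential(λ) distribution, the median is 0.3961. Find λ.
λ = 1.7499

For X ~ Exponential(λ), the CDF is F(x) = 1 - e^(-λx).
The median m satisfies F(m) = 0.5:
1 - e^(-λm) = 0.5
e^(-λm) = 0.5
λm = ln(2)
m = ln(2) / λ

Given m = 0.3961:
λ = ln(2) / 0.3961 = 0.693147 / 0.3961 = 1.7499

Verification: ln(2) / 1.7499 = 0.3961 ✓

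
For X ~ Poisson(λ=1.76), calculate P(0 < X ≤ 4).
0.794370

We have X ~ Poisson(λ=1.76).

To find P(0 < X ≤ 4), we use:
P(0 < X ≤ 4) = P(X ≤ 4) - P(X ≤ 0)
                 = F(4) - F(0)
                 = 0.966415 - 0.172045
                 = 0.794370

So there's approximately a 79.4% chance that X falls in this range.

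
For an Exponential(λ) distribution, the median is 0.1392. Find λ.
λ = 4.9795

For X ~ Exponential(λ), the CDF is F(x) = 1 - e^(-λx).
The median m satisfies F(m) = 0.5:
1 - e^(-λm) = 0.5
e^(-λm) = 0.5
λm = ln(2)
m = ln(2) / λ

Given m = 0.1392:
λ = ln(2) / 0.1392 = 0.693147 / 0.1392 = 4.9795

Verification: ln(2) / 4.9795 = 0.1392 ✓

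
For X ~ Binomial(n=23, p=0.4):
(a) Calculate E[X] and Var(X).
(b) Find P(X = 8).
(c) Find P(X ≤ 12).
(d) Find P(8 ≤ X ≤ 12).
(a) E[X] = 9.2000, Var(X) = 5.5200
(b) P(X = 8) = 0.151086
(c) P(X ≤ 12) = 0.918654
(d) P(8 ≤ X ≤ 12) = 0.681383

We have X ~ Binomial(n=23, p=0.4).

(a) Moments:
E[X] = 9.2000
Var(X) = 5.5200
σ = √Var(X) = 2.3495

(b) Point probability using PMF:
P(X = 8) = 0.151086

(c) Cumulative probability using CDF:
P(X ≤ 12) = F(12) = 0.918654

(d) Range probability:
P(8 ≤ X ≤ 12) = P(X ≤ 12) - P(X ≤ 7)
                   = F(12) - F(7)
                   = 0.918654 - 0.237271
                   = 0.681383

This means approximately 68.1% of outcomes fall in the interval [8, 12].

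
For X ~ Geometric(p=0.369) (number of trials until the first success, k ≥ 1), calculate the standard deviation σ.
2.1527

We have X ~ Geometric(p=0.369) (number of trials until the first success, k ≥ 1).

For a Geometric distribution with p=0.369 (number of trials until the first success, k ≥ 1):
σ = √Var(X) = 2.1527

The standard deviation is the square root of the variance.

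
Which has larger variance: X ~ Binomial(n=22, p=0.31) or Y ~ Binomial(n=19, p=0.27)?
X has larger variance (4.7058 > 3.7449)

Compute the variance for each distribution:

X ~ Binomial(n=22, p=0.31):
Var(X) = 4.7058

Y ~ Binomial(n=19, p=0.27):
Var(Y) = 3.7449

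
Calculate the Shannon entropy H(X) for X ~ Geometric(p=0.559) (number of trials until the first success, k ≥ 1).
1.2275 nats

We have X ~ Geometric(p=0.559) (number of trials until the first success, k ≥ 1).

The Shannon entropy measures the uncertainty or information content of the distribution.

For a Geometric distribution with p=0.559 (number of trials until the first success, k ≥ 1):
H(X) = 1.2275 nats

(In bits, this would be 1.7709 bits.)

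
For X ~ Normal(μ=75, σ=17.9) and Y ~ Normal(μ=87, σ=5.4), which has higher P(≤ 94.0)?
Y has higher probability (P(Y ≤ 94.0) = 0.9026 > P(X ≤ 94.0) = 0.8558)

Compute P(≤ 94.0) for each distribution:

X ~ Normal(μ=75, σ=17.9):
P(X ≤ 94.0) = 0.8558

Y ~ Normal(μ=87, σ=5.4):
P(Y ≤ 94.0) = 0.9026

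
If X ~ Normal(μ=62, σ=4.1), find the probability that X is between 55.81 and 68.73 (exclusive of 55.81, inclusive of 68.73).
0.884097

We have X ~ Normal(μ=62, σ=4.1).

To find P(55.81 < X ≤ 68.73), we use:
P(55.81 < X ≤ 68.73) = P(X ≤ 68.73) - P(X ≤ 55.81)
                 = F(68.73) - F(55.81)
                 = 0.949649 - 0.065553
                 = 0.884097

So there's approximately a 88.4% chance that X falls in this range.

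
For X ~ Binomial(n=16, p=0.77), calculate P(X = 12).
0.221244

We have X ~ Binomial(n=16, p=0.77).

For a Binomial distribution, the PMF gives us the probability of each outcome.

Using the PMF formula:
P(X = 12) = 0.221244

Rounded to 4 decimal places: 0.2212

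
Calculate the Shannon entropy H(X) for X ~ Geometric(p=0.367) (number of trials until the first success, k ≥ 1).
1.7911 nats

We have X ~ Geometric(p=0.367) (number of trials until the first success, k ≥ 1).

The Shannon entropy measures the uncertainty or information content of the distribution.

For a Geometric distribution with p=0.367 (number of trials until the first success, k ≥ 1):
H(X) = 1.7911 nats

(In bits, this would be 2.5840 bits.)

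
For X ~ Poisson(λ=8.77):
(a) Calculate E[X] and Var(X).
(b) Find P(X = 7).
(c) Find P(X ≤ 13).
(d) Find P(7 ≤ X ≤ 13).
(a) E[X] = 8.7700, Var(X) = 8.7700
(b) P(X = 7) = 0.122971
(c) P(X ≤ 13) = 0.937148
(d) P(7 ≤ X ≤ 13) = 0.708607

We have X ~ Poisson(λ=8.77).

(a) Moments:
E[X] = 8.7700
Var(X) = 8.7700
σ = √Var(X) = 2.9614

(b) Point probability using PMF:
P(X = 7) = 0.122971

(c) Cumulative probability using CDF:
P(X ≤ 13) = F(13) = 0.937148

(d) Range probability:
P(7 ≤ X ≤ 13) = P(X ≤ 13) - P(X ≤ 6)
                   = F(13) - F(6)
                   = 0.937148 - 0.228541
                   = 0.708607

This means approximately 70.9% of outcomes fall in the interval [7, 13].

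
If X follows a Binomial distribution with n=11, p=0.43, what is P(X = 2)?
0.064591

We have X ~ Binomial(n=11, p=0.43).

For a Binomial distribution, the PMF gives us the probability of each outcome.

Using the PMF formula:
P(X = 2) = 0.064591

Rounded to 4 decimal places: 0.0646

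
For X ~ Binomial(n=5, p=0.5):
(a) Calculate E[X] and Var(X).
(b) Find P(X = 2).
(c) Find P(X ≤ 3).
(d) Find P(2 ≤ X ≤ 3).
(a) E[X] = 2.5000, Var(X) = 1.2500
(b) P(X = 2) = 0.312500
(c) P(X ≤ 3) = 0.812500
(d) P(2 ≤ X ≤ 3) = 0.625000

We have X ~ Binomial(n=5, p=0.5).

(a) Moments:
E[X] = 2.5000
Var(X) = 1.2500
σ = √Var(X) = 1.1180

(b) Point probability using PMF:
P(X = 2) = 0.312500

(c) Cumulative probability using CDF:
P(X ≤ 3) = F(3) = 0.812500

(d) Range probability:
P(2 ≤ X ≤ 3) = P(X ≤ 3) - P(X ≤ 1)
                   = F(3) - F(1)
                   = 0.812500 - 0.187500
                   = 0.625000

This means approximately 62.5% of outcomes fall in the interval [2, 3].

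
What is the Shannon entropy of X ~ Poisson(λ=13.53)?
2.7150 nats

We have X ~ Poisson(λ=13.53).

The Shannon entropy measures the uncertainty or information content of the distribution.

For a Poisson distribution with λ=13.53:
H(X) = 2.7150 nats

(In bits, this would be 3.9169 bits.)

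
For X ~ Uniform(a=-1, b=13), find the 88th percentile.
11.3200

We have X ~ Uniform(a=-1, b=13).

We want to find x such that P(X ≤ x) = 0.88.

This is the 88th percentile, which means 88% of values fall below this point.

Using the inverse CDF (quantile function):
x = F⁻¹(0.88) = 11.3200

Verification: P(X ≤ 11.3200) = 0.88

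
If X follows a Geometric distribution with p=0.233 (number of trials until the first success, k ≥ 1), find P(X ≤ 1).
0.233000

We have X ~ Geometric(p=0.233) (number of trials until the first success, k ≥ 1).

The CDF gives us P(X ≤ k).

Using the CDF:
P(X ≤ 1) = 0.233000

This means there's approximately a 23.3% chance that X is at most 1.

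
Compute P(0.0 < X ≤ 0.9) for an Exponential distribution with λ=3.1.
0.938579

We have X ~ Exponential(λ=3.1).

To find P(0.0 < X ≤ 0.9), we use:
P(0.0 < X ≤ 0.9) = P(X ≤ 0.9) - P(X ≤ 0.0)
                 = F(0.9) - F(0.0)
                 = 0.938579 - 0.000000
                 = 0.938579

So there's approximately a 93.9% chance that X falls in this range.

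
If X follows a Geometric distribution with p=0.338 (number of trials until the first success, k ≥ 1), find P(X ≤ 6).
0.915832

We have X ~ Geometric(p=0.338) (number of trials until the first success, k ≥ 1).

The CDF gives us P(X ≤ k).

Using the CDF:
P(X ≤ 6) = 0.915832

This means there's approximately a 91.6% chance that X is at most 6.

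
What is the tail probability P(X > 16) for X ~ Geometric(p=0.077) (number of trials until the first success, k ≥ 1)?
0.277477

We have X ~ Geometric(p=0.077) (number of trials until the first success, k ≥ 1).

P(X > 16) = 1 - P(X ≤ 16)
                = 1 - F(16)
                = 1 - 0.722523
                = 0.277477

So there's approximately a 27.7% chance that X exceeds 16.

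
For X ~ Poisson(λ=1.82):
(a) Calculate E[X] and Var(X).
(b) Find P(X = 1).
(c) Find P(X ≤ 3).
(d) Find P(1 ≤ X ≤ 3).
(a) E[X] = 1.8200, Var(X) = 1.8200
(b) P(X = 1) = 0.294887
(c) P(X ≤ 3) = 0.888057
(d) P(1 ≤ X ≤ 3) = 0.726031

We have X ~ Poisson(λ=1.82).

(a) Moments:
E[X] = 1.8200
Var(X) = 1.8200
σ = √Var(X) = 1.3491

(b) Point probability using PMF:
P(X = 1) = 0.294887

(c) Cumulative probability using CDF:
P(X ≤ 3) = F(3) = 0.888057

(d) Range probability:
P(1 ≤ X ≤ 3) = P(X ≤ 3) - P(X ≤ 0)
                   = F(3) - F(0)
                   = 0.888057 - 0.162026
                   = 0.726031

This means approximately 72.6% of outcomes fall in the interval [1, 3].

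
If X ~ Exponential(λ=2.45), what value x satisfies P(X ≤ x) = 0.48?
0.2669

We have X ~ Exponential(λ=2.45).

We want to find x such that P(X ≤ x) = 0.48.

This is the 48th percentile, which means 48% of values fall below this point.

Using the inverse CDF (quantile function):
x = F⁻¹(0.48) = 0.2669

Verification: P(X ≤ 0.2669) = 0.48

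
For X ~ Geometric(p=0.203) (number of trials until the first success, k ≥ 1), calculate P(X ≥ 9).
0.162805

We have X ~ Geometric(p=0.203) (number of trials until the first success, k ≥ 1).

For discrete distributions, P(X ≥ 9) = 1 - P(X ≤ 8).

P(X ≤ 8) = 0.837195
P(X ≥ 9) = 1 - 0.837195 = 0.162805

So there's approximately a 16.3% chance that X is at least 9.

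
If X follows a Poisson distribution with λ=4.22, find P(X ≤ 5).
0.749870

We have X ~ Poisson(λ=4.22).

The CDF gives us P(X ≤ k).

Using the CDF:
P(X ≤ 5) = 0.749870

This means there's approximately a 75.0% chance that X is at most 5.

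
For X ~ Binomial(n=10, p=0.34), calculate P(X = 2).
0.187293

We have X ~ Binomial(n=10, p=0.34).

For a Binomial distribution, the PMF gives us the probability of each outcome.

Using the PMF formula:
P(X = 2) = 0.187293

Rounded to 4 decimal places: 0.1873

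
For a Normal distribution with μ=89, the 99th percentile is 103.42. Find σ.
σ = 6.1986

For X ~ Normal(μ, σ), the p-th percentile satisfies x = μ + z_p × σ,
where z_p = Φ⁻¹(p) is the standard normal quantile.

Step 1: z_{0.99} = Φ⁻¹(0.99) = 2.3263

Step 2: Solve for σ:
103.42 = 89 + 2.3263 × σ
σ = (103.42 - 89) / 2.3263
σ = 14.42 / 2.3263
σ = 6.1986

Verification: μ + z × σ = 89 + 2.3263 × 6.1986 = 103.42 ✓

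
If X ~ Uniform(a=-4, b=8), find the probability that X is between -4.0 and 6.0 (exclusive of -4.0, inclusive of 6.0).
0.833333

We have X ~ Uniform(a=-4, b=8).

To find P(-4.0 < X ≤ 6.0), we use:
P(-4.0 < X ≤ 6.0) = P(X ≤ 6.0) - P(X ≤ -4.0)
                 = F(6.0) - F(-4.0)
                 = 0.833333 - 0.000000
                 = 0.833333

So there's approximately a 83.3% chance that X falls in this range.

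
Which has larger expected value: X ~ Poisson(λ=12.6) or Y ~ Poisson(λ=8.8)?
X has larger mean (12.6000 > 8.8000)

Compute the expected value for each distribution:

X ~ Poisson(λ=12.6):
E[X] = 12.6000

Y ~ Poisson(λ=8.8):
E[Y] = 8.8000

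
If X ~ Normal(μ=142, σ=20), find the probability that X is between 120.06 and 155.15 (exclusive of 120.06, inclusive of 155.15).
0.608250

We have X ~ Normal(μ=142, σ=20).

To find P(120.06 < X ≤ 155.15), we use:
P(120.06 < X ≤ 155.15) = P(X ≤ 155.15) - P(X ≤ 120.06)
                 = F(155.15) - F(120.06)
                 = 0.744570 - 0.136321
                 = 0.608250

So there's approximately a 60.8% chance that X falls in this range.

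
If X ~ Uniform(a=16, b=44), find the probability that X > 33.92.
0.360000

We have X ~ Uniform(a=16, b=44).

P(X > 33.92) = 1 - P(X ≤ 33.92)
                = 1 - F(33.92)
                = 1 - 0.640000
                = 0.360000

So there's approximately a 36.0% chance that X exceeds 33.92.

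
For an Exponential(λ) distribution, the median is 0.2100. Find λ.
λ = 3.3007

For X ~ Exponential(λ), the CDF is F(x) = 1 - e^(-λx).
The median m satisfies F(m) = 0.5:
1 - e^(-λm) = 0.5
e^(-λm) = 0.5
λm = ln(2)
m = ln(2) / λ

Given m = 0.2100:
λ = ln(2) / 0.2100 = 0.693147 / 0.2100 = 3.3007

Verification: ln(2) / 3.3007 = 0.2100 ✓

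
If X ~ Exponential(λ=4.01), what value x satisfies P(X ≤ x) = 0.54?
0.1936

We have X ~ Exponential(λ=4.01).

We want to find x such that P(X ≤ x) = 0.54.

This is the 54th percentile, which means 54% of values fall below this point.

Using the inverse CDF (quantile function):
x = F⁻¹(0.54) = 0.1936

Verification: P(X ≤ 0.1936) = 0.54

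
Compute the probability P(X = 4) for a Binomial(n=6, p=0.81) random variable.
0.233098

We have X ~ Binomial(n=6, p=0.81).

For a Binomial distribution, the PMF gives us the probability of each outcome.

Using the PMF formula:
P(X = 4) = 0.233098

Rounded to 4 decimal places: 0.2331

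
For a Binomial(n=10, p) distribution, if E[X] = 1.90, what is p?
p = 0.19

For a Binomial(n, p) distribution:
E[X] = n × p

Given n = 10 and E[X] = 1.90:
1.90 = 10 × p
p = 1.90 / 10 = 0.19

Verification: Binomial(10, 0.19) has E[X] = 1.90 ✓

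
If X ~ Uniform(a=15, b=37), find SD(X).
6.3509

We have X ~ Uniform(a=15, b=37).

For a Uniform distribution with a=15, b=37:
σ = √Var(X) = 6.3509

The standard deviation is the square root of the variance.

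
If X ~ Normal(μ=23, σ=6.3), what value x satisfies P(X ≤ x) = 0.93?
32.2975

We have X ~ Normal(μ=23, σ=6.3).

We want to find x such that P(X ≤ x) = 0.93.

This is the 93rd percentile, which means 93% of values fall below this point.

Using the inverse CDF (quantile function):
x = F⁻¹(0.93) = 32.2975

Verification: P(X ≤ 32.2975) = 0.93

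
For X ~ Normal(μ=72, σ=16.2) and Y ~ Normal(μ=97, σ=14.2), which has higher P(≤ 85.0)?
X has higher probability (P(X ≤ 85.0) = 0.7889 > P(Y ≤ 85.0) = 0.1990)

Compute P(≤ 85.0) for each distribution:

X ~ Normal(μ=72, σ=16.2):
P(X ≤ 85.0) = 0.7889

Y ~ Normal(μ=97, σ=14.2):
P(Y ≤ 85.0) = 0.1990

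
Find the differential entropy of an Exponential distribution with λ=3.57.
-0.2726 nats

We have X ~ Exponential(λ=3.57).

The differential entropy measures the uncertainty or information content of the distribution.

For an Exponential distribution with λ=3.57:
h(X) = -0.2726 nats

(In bits, this would be -0.3932 bits.)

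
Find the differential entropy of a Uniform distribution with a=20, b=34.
2.6391 nats

We have X ~ Uniform(a=20, b=34).

The differential entropy measures the uncertainty or information content of the distribution.

For a Uniform distribution with a=20, b=34:
h(X) = 2.6391 nats

(In bits, this would be 3.8074 bits.)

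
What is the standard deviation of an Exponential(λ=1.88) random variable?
0.5319

We have X ~ Exponential(λ=1.88).

For an Exponential distribution with λ=1.88:
σ = √Var(X) = 0.5319

The standard deviation is the square root of the variance.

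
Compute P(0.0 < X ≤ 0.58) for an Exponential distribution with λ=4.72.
0.935274

We have X ~ Exponential(λ=4.72).

To find P(0.0 < X ≤ 0.58), we use:
P(0.0 < X ≤ 0.58) = P(X ≤ 0.58) - P(X ≤ 0.0)
                 = F(0.58) - F(0.0)
                 = 0.935274 - 0.000000
                 = 0.935274

So there's approximately a 93.5% chance that X falls in this range.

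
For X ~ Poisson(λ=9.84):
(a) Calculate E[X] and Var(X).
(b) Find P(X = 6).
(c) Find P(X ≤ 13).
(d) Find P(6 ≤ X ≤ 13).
(a) E[X] = 9.8400, Var(X) = 9.8400
(b) P(X = 6) = 0.067171
(c) P(X ≤ 13) = 0.875848
(d) P(6 ≤ X ≤ 13) = 0.802461

We have X ~ Poisson(λ=9.84).

(a) Moments:
E[X] = 9.8400
Var(X) = 9.8400
σ = √Var(X) = 3.1369

(b) Point probability using PMF:
P(X = 6) = 0.067171

(c) Cumulative probability using CDF:
P(X ≤ 13) = F(13) = 0.875848

(d) Range probability:
P(6 ≤ X ≤ 13) = P(X ≤ 13) - P(X ≤ 5)
                   = F(13) - F(5)
                   = 0.875848 - 0.073387
                   = 0.802461

This means approximately 80.2% of outcomes fall in the interval [6, 13].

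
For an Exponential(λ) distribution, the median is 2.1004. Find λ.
λ = 0.3300

For X ~ Exponential(λ), the CDF is F(x) = 1 - e^(-λx).
The median m satisfies F(m) = 0.5:
1 - e^(-λm) = 0.5
e^(-λm) = 0.5
λm = ln(2)
m = ln(2) / λ

Given m = 2.1004:
λ = ln(2) / 2.1004 = 0.693147 / 2.1004 = 0.3300

Verification: ln(2) / 0.3300 = 2.1004 ✓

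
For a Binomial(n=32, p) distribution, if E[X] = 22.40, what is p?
p = 0.7

For a Binomial(n, p) distribution:
E[X] = n × p

Given n = 32 and E[X] = 22.40:
22.40 = 32 × p
p = 22.40 / 32 = 0.7

Verification: Binomial(32, 0.7) has E[X] = 22.40 ✓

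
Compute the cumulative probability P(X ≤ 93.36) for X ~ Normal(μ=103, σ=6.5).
0.069027

We have X ~ Normal(μ=103, σ=6.5).

The CDF gives us P(X ≤ k).

Using the CDF:
P(X ≤ 93.36) = 0.069027

This means there's approximately a 6.9% chance that X is at most 93.36.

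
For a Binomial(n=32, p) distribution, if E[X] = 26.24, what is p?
p = 0.82

For a Binomial(n, p) distribution:
E[X] = n × p

Given n = 32 and E[X] = 26.24:
26.24 = 32 × p
p = 26.24 / 32 = 0.82

Verification: Binomial(32, 0.82) has E[X] = 26.24 ✓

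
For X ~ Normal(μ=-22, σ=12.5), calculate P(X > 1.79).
0.028507

We have X ~ Normal(μ=-22, σ=12.5).

P(X > 1.79) = 1 - P(X ≤ 1.79)
                = 1 - F(1.79)
                = 1 - 0.971493
                = 0.028507

So there's approximately a 2.9% chance that X exceeds 1.79.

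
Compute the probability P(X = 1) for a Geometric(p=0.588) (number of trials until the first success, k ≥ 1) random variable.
0.588000

We have X ~ Geometric(p=0.588) (number of trials until the first success, k ≥ 1).

For a Geometric distribution, the PMF gives us the probability of each outcome.

Using the PMF formula:
P(X = 1) = 0.588000

Rounded to 4 decimal places: 0.5880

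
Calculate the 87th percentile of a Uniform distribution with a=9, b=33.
29.8800

We have X ~ Uniform(a=9, b=33).

We want to find x such that P(X ≤ x) = 0.87.

This is the 87th percentile, which means 87% of values fall below this point.

Using the inverse CDF (quantile function):
x = F⁻¹(0.87) = 29.8800

Verification: P(X ≤ 29.8800) = 0.87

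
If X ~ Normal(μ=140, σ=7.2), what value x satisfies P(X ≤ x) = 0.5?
140.0000

We have X ~ Normal(μ=140, σ=7.2).

We want to find x such that P(X ≤ x) = 0.5.

This is the 50th percentile, which means 50% of values fall below this point.

Using the inverse CDF (quantile function):
x = F⁻¹(0.5) = 140.0000

Verification: P(X ≤ 140.0000) = 0.5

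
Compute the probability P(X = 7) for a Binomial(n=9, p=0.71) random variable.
0.275364

We have X ~ Binomial(n=9, p=0.71).

For a Binomial distribution, the PMF gives us the probability of each outcome.

Using the PMF formula:
P(X = 7) = 0.275364

Rounded to 4 decimal places: 0.2754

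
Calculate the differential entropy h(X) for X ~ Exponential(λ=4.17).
-0.4279 nats

We have X ~ Exponential(λ=4.17).

The differential entropy measures the uncertainty or information content of the distribution.

For an Exponential distribution with λ=4.17:
h(X) = -0.4279 nats

(In bits, this would be -0.6174 bits.)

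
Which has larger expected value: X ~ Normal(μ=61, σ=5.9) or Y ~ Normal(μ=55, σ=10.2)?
X has larger mean (61.0000 > 55.0000)

Compute the expected value for each distribution:

X ~ Normal(μ=61, σ=5.9):
E[X] = 61.0000

Y ~ Normal(μ=55, σ=10.2):
E[Y] = 55.0000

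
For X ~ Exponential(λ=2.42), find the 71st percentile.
0.5115

We have X ~ Exponential(λ=2.42).

We want to find x such that P(X ≤ x) = 0.71.

This is the 71st percentile, which means 71% of values fall below this point.

Using the inverse CDF (quantile function):
x = F⁻¹(0.71) = 0.5115

Verification: P(X ≤ 0.5115) = 0.71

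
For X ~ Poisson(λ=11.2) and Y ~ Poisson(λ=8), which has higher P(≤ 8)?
Y has higher probability (P(Y ≤ 8) = 0.5925 > P(X ≤ 8) = 0.2147)

Compute P(≤ 8) for each distribution:

X ~ Poisson(λ=11.2):
P(X ≤ 8) = 0.2147

Y ~ Poisson(λ=8):
P(Y ≤ 8) = 0.5925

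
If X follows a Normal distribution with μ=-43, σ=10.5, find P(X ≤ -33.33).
0.821462

We have X ~ Normal(μ=-43, σ=10.5).

The CDF gives us P(X ≤ k).

Using the CDF:
P(X ≤ -33.33) = 0.821462

This means there's approximately a 82.1% chance that X is at most -33.33.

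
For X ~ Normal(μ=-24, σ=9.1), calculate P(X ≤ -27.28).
0.359259

We have X ~ Normal(μ=-24, σ=9.1).

The CDF gives us P(X ≤ k).

Using the CDF:
P(X ≤ -27.28) = 0.359259

This means there's approximately a 35.9% chance that X is at most -27.28.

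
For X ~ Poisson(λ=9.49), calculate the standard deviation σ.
3.0806

We have X ~ Poisson(λ=9.49).

For a Poisson distribution with λ=9.49:
σ = √Var(X) = 3.0806

The standard deviation is the square root of the variance.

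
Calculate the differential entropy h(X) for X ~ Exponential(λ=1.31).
0.7300 nats

We have X ~ Exponential(λ=1.31).

The differential entropy measures the uncertainty or information content of the distribution.

For an Exponential distribution with λ=1.31:
h(X) = 0.7300 nats

(In bits, this would be 1.0531 bits.)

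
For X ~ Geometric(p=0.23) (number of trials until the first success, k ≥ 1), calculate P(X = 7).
0.047937

We have X ~ Geometric(p=0.23) (number of trials until the first success, k ≥ 1).

For a Geometric distribution, the PMF gives us the probability of each outcome.

Using the PMF formula:
P(X = 7) = 0.047937

Rounded to 4 decimal places: 0.0479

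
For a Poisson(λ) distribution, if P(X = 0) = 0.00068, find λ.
λ = 7.2934

For a Poisson(λ) distribution, the PMF at 0 is:
P(X = 0) = λ^0 e^(-λ) / 0! = e^(-λ)

Given P(X = 0) = 0.00068:
e^(-λ) = 0.00068
-λ = ln(0.00068)
λ = -ln(0.00068) = 7.2934

Verification: e^(-7.2934) = 0.00068 ✓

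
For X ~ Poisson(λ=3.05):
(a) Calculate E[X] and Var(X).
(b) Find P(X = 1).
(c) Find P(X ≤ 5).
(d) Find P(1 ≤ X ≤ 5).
(a) E[X] = 3.0500, Var(X) = 3.0500
(b) P(X = 1) = 0.144445
(c) P(X ≤ 5) = 0.910957
(d) P(1 ≤ X ≤ 5) = 0.863598

We have X ~ Poisson(λ=3.05).

(a) Moments:
E[X] = 3.0500
Var(X) = 3.0500
σ = √Var(X) = 1.7464

(b) Point probability using PMF:
P(X = 1) = 0.144445

(c) Cumulative probability using CDF:
P(X ≤ 5) = F(5) = 0.910957

(d) Range probability:
P(1 ≤ X ≤ 5) = P(X ≤ 5) - P(X ≤ 0)
                   = F(5) - F(0)
                   = 0.910957 - 0.047359
                   = 0.863598

This means approximately 86.4% of outcomes fall in the interval [1, 5].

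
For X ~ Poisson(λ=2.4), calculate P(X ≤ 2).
0.569709

We have X ~ Poisson(λ=2.4).

The CDF gives us P(X ≤ k).

Using the CDF:
P(X ≤ 2) = 0.569709

This means there's approximately a 57.0% chance that X is at most 2.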